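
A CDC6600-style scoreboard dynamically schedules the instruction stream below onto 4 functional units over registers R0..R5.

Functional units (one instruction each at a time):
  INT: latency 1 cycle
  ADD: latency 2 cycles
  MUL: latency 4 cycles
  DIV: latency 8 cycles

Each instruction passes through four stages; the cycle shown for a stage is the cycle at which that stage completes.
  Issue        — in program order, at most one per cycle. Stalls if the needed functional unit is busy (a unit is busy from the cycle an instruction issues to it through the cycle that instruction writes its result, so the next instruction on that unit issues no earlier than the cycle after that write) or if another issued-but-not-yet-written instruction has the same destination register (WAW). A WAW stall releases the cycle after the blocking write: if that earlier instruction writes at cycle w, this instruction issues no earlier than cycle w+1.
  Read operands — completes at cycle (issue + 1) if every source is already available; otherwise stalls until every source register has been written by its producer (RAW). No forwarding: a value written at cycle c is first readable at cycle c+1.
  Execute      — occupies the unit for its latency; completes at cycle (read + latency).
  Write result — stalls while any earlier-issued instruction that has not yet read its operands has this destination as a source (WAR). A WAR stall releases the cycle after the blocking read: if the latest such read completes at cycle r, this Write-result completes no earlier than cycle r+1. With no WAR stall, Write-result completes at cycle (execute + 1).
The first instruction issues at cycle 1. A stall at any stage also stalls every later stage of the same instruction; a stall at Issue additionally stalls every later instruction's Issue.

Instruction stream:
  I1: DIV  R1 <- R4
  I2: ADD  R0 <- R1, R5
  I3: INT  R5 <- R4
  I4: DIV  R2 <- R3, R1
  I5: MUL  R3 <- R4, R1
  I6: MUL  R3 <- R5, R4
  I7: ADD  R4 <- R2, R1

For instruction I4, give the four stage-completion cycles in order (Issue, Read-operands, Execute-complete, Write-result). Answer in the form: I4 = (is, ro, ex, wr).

I4 = (12, 13, 21, 22)

I1: IS=1 RO=2 EX=10 WR=11
I2: IS=2 RO=12 EX=14 WR=15  [RAW R1: wait I1 write@11]
I3: IS=3 RO=4 EX=5 WR=13  [WAR R5: wait I2 read@12]
I4: IS=12 RO=13 EX=21 WR=22  [struct: DIV busy until I1 writes@11]
I5: IS=13 RO=14 EX=18 WR=19
I6: IS=20 RO=21 EX=25 WR=26  [struct: MUL busy until I5 writes@19]
I7: IS=21 RO=23 EX=25 WR=26  [RAW R2: wait I4 write@22]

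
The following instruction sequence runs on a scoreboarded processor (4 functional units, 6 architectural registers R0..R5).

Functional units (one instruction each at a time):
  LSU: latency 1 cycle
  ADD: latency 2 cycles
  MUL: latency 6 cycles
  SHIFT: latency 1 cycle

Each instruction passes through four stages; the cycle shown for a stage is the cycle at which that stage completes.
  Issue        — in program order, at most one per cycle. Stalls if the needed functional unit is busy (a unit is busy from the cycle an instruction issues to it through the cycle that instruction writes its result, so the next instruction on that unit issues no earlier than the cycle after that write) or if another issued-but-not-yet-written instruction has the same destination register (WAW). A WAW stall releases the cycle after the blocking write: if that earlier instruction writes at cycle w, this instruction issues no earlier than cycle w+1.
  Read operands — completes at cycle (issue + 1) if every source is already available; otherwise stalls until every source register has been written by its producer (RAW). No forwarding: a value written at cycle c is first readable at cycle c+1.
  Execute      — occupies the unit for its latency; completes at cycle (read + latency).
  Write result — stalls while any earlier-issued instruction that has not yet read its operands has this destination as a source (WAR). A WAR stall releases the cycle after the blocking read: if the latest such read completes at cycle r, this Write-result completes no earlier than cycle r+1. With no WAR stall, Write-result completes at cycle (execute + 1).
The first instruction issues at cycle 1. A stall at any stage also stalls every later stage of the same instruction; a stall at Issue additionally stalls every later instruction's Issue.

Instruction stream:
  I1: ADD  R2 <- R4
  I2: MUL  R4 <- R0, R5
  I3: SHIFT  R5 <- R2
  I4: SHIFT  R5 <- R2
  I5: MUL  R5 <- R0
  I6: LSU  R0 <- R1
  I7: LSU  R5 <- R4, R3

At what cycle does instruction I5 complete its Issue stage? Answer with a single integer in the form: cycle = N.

cycle = 13

1) issue 1, read 2, done 4, write 5
2) issue 2, read 3, done 9, write 10
3) issue 3, read 6, done 7, write 8  <RAW R2: wait I1 write@5>
4) issue 9, read 10, done 11, write 12  <struct: SHIFT busy until I3 writes@8>
5) issue 13, read 14, done 20, write 21  <WAW R5: wait I4 write@12>
6) issue 14, read 15, done 16, write 17
7) issue 22, read 23, done 24, write 25  <WAW R5: wait I5 write@21>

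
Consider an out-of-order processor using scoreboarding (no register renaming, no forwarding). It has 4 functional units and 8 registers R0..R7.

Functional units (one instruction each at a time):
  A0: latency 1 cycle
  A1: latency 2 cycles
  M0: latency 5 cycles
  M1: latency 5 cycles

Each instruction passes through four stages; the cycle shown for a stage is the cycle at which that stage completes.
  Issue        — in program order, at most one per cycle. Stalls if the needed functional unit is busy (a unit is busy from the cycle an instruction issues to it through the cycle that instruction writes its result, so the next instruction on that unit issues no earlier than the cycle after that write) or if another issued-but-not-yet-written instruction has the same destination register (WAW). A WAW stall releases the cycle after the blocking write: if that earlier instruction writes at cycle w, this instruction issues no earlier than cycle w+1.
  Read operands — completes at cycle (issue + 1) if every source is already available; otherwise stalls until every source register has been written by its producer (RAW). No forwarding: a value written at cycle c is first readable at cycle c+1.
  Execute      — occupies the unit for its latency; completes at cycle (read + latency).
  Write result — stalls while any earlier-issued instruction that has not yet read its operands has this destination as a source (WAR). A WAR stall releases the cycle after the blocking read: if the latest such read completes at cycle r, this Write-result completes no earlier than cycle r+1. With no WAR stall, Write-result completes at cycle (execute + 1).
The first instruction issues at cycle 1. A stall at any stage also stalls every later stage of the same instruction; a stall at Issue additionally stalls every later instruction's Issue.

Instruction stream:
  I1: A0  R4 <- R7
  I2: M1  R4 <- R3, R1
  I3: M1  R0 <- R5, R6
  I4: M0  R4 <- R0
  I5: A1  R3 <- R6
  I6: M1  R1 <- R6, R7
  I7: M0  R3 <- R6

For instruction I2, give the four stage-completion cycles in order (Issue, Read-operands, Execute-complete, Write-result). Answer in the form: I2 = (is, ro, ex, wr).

[I1] 1/2/3/4
[I2] 5/6/11/12  (WAW R4: wait I1 write@4)
[I3] 13/14/19/20  (struct: M1 busy until I2 writes@12)
[I4] 14/21/26/27  (RAW R0: wait I3 write@20)
[I5] 15/16/18/19
[I6] 21/22/27/28  (struct: M1 busy until I3 writes@20)
[I7] 28/29/34/35  (struct: M0 busy until I4 writes@27)

I2 = (5, 6, 11, 12)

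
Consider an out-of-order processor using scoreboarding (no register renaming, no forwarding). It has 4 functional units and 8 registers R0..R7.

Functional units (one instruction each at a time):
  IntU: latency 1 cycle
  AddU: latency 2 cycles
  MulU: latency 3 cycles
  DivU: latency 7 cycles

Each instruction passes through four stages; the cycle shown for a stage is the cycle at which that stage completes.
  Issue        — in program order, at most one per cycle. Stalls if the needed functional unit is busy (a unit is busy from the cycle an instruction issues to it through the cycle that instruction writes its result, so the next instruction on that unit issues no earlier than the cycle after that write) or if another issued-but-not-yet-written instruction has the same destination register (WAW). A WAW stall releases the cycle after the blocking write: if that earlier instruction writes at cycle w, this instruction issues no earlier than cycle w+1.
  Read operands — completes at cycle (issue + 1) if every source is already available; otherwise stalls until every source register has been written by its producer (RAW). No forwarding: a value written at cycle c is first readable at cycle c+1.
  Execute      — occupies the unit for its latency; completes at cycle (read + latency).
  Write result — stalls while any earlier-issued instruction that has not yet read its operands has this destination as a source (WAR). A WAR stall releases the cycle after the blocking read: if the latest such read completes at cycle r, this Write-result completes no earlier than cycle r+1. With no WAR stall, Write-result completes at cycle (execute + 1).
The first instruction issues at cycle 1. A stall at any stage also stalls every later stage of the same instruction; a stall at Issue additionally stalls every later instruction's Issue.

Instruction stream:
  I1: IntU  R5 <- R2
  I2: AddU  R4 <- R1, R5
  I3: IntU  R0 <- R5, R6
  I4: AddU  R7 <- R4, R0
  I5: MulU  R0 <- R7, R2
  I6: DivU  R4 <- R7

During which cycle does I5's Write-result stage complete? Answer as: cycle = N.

cycle = 18

c1: issue I1 (IntU)
c2: I1 read-ops | issue I2 (AddU)
c3: I1 finished on IntU
c4: I1→R5
c5: I2 read-ops | issue I3 (IntU)
c6: I3 read-ops
c7: I2 finished on AddU | I3 finished on IntU
c8: I2→R4 | I3→R0
c9: issue I4 (AddU)
c10: I4 read-ops | issue I5 (MulU)
c11: issue I6 (DivU)
c12: I4 finished on AddU
c13: I4→R7
c14: I5 read-ops | I6 read-ops
c17: I5 finished on MulU
c18: I5→R0
c21: I6 finished on DivU
c22: I6→R4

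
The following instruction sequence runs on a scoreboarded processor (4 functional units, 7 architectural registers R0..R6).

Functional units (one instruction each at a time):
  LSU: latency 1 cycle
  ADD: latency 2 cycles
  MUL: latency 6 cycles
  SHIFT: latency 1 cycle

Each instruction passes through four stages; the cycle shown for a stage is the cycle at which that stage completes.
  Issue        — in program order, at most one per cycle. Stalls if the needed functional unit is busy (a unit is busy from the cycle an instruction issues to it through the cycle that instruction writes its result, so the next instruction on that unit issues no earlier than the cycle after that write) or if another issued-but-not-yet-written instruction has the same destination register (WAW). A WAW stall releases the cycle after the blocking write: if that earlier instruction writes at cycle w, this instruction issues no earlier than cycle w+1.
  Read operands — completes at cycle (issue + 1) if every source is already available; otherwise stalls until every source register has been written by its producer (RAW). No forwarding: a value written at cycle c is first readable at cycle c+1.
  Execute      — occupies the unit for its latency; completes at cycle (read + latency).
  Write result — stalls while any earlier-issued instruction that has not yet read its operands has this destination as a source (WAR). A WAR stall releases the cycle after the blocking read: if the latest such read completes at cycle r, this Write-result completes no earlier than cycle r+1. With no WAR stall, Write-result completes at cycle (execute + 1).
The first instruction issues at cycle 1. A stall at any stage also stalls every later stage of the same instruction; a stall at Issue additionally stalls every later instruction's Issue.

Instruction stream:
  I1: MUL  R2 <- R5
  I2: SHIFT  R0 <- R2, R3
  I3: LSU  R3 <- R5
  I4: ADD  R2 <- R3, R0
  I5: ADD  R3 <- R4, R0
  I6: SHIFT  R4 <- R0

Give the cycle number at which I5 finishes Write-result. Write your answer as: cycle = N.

cycle = 21

c1: I1 issues→MUL
c2: I1 reads · I2 issues→SHIFT
c3: I3 issues→LSU
c4: I3 reads
c5: I3 exec-done
c8: I1 exec-done
c9: I1 writes R2
c10: I2 reads · I4 issues→ADD
c11: I2 exec-done · I3 writes R3
c12: I2 writes R0
c13: I4 reads
c15: I4 exec-done
c16: I4 writes R2
c17: I5 issues→ADD
c18: I5 reads · I6 issues→SHIFT
c19: I6 reads
c20: I5 exec-done · I6 exec-done
c21: I5 writes R3 · I6 writes R4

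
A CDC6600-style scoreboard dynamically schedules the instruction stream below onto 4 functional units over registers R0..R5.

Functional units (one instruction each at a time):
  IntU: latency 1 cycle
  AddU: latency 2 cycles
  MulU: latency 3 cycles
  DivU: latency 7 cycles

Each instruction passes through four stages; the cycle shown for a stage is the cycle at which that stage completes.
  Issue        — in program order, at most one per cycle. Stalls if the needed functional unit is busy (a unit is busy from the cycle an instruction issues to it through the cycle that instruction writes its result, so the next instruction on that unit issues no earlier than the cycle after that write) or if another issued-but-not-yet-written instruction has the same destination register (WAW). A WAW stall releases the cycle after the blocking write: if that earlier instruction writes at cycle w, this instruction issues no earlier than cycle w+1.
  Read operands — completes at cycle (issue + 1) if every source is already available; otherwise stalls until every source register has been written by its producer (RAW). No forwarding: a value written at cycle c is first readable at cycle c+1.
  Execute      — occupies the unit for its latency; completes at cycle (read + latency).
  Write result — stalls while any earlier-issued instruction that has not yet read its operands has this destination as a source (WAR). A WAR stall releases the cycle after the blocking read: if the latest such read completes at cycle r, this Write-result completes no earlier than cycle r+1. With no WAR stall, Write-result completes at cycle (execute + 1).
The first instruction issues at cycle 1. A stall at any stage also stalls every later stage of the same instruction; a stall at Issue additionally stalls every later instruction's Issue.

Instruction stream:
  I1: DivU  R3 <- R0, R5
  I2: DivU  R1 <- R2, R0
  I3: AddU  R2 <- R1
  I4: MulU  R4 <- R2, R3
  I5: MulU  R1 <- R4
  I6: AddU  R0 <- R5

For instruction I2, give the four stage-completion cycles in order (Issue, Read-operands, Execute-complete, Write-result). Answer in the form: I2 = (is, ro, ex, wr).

I2 = (11, 12, 19, 20)

  I1 | 1 | 2 | 9 | 10
  I2 | 11 | 12 | 19 | 20   struct: DivU busy until I1 writes@10
  I3 | 12 | 21 | 23 | 24   RAW R1: wait I2 write@20
  I4 | 13 | 25 | 28 | 29   RAW R2: wait I3 write@24
  I5 | 30 | 31 | 34 | 35   struct: MulU busy until I4 writes@29
  I6 | 31 | 32 | 34 | 35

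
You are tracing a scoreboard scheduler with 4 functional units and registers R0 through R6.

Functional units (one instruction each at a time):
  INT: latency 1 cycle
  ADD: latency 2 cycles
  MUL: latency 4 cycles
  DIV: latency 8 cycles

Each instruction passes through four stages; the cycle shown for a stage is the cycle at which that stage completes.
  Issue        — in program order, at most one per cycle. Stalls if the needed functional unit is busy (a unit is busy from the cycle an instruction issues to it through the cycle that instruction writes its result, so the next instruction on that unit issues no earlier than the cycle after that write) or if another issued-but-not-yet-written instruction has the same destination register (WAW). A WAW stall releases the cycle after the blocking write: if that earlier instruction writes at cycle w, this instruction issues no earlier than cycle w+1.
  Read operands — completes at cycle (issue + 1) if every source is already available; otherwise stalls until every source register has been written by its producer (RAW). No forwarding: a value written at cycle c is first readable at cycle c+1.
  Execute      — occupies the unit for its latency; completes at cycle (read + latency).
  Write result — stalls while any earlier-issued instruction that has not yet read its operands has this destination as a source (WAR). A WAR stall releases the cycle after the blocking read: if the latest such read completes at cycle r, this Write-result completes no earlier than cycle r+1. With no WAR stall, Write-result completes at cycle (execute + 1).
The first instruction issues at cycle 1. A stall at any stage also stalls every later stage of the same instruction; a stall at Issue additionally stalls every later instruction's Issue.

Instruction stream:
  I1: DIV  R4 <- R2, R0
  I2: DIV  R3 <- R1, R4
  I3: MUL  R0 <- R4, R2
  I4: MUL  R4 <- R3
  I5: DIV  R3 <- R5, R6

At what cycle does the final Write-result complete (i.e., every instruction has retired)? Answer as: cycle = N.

cycle = 33

I1: IS=1 RO=2 EX=10 WR=11
I2: IS=12 RO=13 EX=21 WR=22  [struct: DIV busy until I1 writes@11]
I3: IS=13 RO=14 EX=18 WR=19
I4: IS=20 RO=23 EX=27 WR=28  [struct: MUL busy until I3 writes@19; RAW R3: wait I2 write@22]
I5: IS=23 RO=24 EX=32 WR=33  [struct: DIV busy until I2 writes@22]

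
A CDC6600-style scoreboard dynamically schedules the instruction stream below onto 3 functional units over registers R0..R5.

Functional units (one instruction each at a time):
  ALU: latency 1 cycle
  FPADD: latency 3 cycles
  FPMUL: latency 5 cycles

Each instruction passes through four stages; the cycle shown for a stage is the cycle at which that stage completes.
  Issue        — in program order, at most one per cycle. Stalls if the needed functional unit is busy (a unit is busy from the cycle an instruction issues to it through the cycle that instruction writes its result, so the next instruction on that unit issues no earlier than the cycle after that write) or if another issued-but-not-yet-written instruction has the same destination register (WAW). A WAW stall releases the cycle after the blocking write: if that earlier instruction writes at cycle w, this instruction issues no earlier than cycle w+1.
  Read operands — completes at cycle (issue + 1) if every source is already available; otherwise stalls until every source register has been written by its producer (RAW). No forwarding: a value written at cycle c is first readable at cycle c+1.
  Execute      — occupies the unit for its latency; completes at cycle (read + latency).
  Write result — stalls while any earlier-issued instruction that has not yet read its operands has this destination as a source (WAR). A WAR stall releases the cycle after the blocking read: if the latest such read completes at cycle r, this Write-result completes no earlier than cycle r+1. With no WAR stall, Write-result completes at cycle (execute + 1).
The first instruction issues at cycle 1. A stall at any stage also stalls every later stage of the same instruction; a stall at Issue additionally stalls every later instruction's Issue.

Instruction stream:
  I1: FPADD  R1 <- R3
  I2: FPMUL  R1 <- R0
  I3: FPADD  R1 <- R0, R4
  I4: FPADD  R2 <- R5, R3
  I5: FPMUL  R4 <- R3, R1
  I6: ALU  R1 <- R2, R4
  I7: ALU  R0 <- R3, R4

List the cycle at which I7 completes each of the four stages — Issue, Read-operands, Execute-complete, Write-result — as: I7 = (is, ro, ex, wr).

I7 = (33, 34, 35, 36)

I1  is:1  ro:2  ex:5  wr:6
I2  is:7  ro:8  ex:13  wr:14  — WAW R1: wait I1 write@6
I3  is:15  ro:16  ex:19  wr:20  — WAW R1: wait I2 write@14
I4  is:21  ro:22  ex:25  wr:26  — struct: FPADD busy until I3 writes@20
I5  is:22  ro:23  ex:28  wr:29
I6  is:23  ro:30  ex:31  wr:32  — RAW R4: wait I5 write@29
I7  is:33  ro:34  ex:35  wr:36  — struct: ALU busy until I6 writes@32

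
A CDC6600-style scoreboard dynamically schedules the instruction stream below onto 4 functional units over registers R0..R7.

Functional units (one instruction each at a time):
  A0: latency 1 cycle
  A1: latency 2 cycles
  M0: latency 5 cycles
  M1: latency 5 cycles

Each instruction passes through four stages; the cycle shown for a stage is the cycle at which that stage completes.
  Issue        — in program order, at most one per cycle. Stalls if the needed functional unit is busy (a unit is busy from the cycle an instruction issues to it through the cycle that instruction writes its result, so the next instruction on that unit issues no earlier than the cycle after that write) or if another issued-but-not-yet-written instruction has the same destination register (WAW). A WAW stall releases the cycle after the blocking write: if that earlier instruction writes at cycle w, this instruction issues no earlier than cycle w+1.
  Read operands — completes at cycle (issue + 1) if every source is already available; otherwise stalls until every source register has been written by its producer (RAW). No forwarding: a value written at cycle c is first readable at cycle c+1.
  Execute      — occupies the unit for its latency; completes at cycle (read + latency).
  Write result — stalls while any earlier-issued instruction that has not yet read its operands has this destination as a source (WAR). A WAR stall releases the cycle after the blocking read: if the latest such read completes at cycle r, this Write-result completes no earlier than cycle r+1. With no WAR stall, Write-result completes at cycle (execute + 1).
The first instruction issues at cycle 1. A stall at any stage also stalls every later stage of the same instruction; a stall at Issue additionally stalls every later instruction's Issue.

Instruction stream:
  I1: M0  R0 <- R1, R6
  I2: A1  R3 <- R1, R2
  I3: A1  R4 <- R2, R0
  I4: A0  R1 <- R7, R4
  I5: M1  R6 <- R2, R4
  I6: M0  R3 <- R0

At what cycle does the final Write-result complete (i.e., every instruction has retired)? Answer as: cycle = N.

1) issue 1, read 2, done 7, write 8
2) issue 2, read 3, done 5, write 6
3) issue 7, read 9, done 11, write 12  <struct: A1 busy until I2 writes@6 / RAW R0: wait I1 write@8>
4) issue 8, read 13, done 14, write 15  <RAW R4: wait I3 write@12>
5) issue 9, read 13, done 18, write 19  <RAW R4: wait I3 write@12>
6) issue 10, read 11, done 16, write 17

cycle = 19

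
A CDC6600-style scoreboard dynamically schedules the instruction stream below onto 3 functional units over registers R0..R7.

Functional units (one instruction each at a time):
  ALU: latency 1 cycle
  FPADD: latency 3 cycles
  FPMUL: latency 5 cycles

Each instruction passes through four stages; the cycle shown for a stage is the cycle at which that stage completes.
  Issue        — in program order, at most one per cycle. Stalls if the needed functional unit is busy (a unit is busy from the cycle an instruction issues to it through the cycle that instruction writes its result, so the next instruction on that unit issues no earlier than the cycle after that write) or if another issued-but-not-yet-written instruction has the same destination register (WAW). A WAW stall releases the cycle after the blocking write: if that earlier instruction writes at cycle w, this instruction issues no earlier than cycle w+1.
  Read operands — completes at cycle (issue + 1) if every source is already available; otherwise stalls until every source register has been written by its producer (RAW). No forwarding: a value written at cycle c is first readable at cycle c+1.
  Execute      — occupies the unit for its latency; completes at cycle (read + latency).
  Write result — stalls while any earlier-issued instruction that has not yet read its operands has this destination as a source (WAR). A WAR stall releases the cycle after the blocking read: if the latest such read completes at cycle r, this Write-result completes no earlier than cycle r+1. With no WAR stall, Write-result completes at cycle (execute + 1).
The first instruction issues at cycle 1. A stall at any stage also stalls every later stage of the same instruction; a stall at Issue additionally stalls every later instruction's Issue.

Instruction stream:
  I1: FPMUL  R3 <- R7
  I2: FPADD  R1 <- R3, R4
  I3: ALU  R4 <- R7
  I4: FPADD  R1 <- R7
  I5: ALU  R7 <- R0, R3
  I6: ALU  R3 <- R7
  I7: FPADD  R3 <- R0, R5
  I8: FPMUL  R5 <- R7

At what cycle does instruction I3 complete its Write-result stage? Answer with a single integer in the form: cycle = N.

cycle = 10

cycle 1: I1 issues→FPMUL
cycle 2: I1 reads, I2 issues→FPADD
cycle 3: I3 issues→ALU
cycle 4: I3 reads
cycle 5: I3 exec-done
cycle 7: I1 exec-done
cycle 8: I1 writes R3
cycle 9: I2 reads
cycle 10: I3 writes R4
cycle 12: I2 exec-done
cycle 13: I2 writes R1
cycle 14: I4 issues→FPADD
cycle 15: I4 reads, I5 issues→ALU
cycle 16: I5 reads
cycle 17: I5 exec-done
cycle 18: I4 exec-done, I5 writes R7
cycle 19: I4 writes R1, I6 issues→ALU
cycle 20: I6 reads
cycle 21: I6 exec-done
cycle 22: I6 writes R3
cycle 23: I7 issues→FPADD
cycle 24: I7 reads, I8 issues→FPMUL
cycle 25: I8 reads
cycle 27: I7 exec-done
cycle 28: I7 writes R3
cycle 30: I8 exec-done
cycle 31: I8 writes R5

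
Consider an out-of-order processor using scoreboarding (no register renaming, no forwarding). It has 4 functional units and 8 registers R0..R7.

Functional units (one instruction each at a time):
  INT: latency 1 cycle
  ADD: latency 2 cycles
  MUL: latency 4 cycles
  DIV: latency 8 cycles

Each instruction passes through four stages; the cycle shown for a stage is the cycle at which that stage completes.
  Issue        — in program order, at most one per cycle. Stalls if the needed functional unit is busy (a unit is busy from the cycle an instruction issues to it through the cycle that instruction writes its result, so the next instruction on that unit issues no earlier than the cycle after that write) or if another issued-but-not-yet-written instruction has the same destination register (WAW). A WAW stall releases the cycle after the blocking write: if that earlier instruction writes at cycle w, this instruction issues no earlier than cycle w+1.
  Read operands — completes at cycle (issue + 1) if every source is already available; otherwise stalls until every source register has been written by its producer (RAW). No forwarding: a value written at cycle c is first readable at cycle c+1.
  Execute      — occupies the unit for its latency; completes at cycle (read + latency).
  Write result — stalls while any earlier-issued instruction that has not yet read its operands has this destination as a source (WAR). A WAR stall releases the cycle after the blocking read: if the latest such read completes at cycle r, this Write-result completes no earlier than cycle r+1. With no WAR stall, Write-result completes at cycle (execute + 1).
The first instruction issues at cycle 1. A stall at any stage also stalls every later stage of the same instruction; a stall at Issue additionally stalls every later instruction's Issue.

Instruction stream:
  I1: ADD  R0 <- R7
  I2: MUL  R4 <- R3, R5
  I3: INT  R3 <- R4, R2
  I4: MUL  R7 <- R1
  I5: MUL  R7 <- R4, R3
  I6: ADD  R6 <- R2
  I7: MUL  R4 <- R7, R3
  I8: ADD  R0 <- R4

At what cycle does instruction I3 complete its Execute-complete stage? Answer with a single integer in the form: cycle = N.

  I1 | 1 | 2 | 4 | 5
  I2 | 2 | 3 | 7 | 8
  I3 | 3 | 9 | 10 | 11   RAW R4: wait I2 write@8
  I4 | 9 | 10 | 14 | 15   struct: MUL busy until I2 writes@8
  I5 | 16 | 17 | 21 | 22   struct: MUL busy until I4 writes@15
  I6 | 17 | 18 | 20 | 21
  I7 | 23 | 24 | 28 | 29   struct: MUL busy until I5 writes@22
  I8 | 24 | 30 | 32 | 33   RAW R4: wait I7 write@29

cycle = 10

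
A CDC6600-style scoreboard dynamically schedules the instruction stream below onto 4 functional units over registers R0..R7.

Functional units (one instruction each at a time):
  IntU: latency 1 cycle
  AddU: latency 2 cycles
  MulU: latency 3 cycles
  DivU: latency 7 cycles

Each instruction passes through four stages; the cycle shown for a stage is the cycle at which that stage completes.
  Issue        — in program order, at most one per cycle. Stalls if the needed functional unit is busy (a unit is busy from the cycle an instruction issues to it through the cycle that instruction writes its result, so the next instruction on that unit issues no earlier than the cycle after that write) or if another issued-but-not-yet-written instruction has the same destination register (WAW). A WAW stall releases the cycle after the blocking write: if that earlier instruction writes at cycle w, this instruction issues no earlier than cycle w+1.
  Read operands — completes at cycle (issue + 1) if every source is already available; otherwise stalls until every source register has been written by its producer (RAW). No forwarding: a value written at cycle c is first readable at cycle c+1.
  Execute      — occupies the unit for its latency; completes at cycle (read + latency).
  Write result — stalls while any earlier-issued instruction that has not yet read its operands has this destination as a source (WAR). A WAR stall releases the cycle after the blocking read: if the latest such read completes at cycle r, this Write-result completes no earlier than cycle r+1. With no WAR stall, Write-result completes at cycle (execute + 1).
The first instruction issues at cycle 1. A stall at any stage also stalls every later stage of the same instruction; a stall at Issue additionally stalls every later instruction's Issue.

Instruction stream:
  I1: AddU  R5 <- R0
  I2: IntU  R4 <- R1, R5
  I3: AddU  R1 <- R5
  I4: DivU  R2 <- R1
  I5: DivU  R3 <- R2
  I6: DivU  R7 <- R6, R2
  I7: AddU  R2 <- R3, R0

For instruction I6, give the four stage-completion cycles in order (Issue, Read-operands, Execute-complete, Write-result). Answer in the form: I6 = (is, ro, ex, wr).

  I1 | 1 | 2 | 4 | 5
  I2 | 2 | 6 | 7 | 8   RAW R5: wait I1 write@5
  I3 | 6 | 7 | 9 | 10   struct: AddU busy until I1 writes@5
  I4 | 7 | 11 | 18 | 19   RAW R1: wait I3 write@10
  I5 | 20 | 21 | 28 | 29   struct: DivU busy until I4 writes@19
  I6 | 30 | 31 | 38 | 39   struct: DivU busy until I5 writes@29
  I7 | 31 | 32 | 34 | 35

I6 = (30, 31, 38, 39)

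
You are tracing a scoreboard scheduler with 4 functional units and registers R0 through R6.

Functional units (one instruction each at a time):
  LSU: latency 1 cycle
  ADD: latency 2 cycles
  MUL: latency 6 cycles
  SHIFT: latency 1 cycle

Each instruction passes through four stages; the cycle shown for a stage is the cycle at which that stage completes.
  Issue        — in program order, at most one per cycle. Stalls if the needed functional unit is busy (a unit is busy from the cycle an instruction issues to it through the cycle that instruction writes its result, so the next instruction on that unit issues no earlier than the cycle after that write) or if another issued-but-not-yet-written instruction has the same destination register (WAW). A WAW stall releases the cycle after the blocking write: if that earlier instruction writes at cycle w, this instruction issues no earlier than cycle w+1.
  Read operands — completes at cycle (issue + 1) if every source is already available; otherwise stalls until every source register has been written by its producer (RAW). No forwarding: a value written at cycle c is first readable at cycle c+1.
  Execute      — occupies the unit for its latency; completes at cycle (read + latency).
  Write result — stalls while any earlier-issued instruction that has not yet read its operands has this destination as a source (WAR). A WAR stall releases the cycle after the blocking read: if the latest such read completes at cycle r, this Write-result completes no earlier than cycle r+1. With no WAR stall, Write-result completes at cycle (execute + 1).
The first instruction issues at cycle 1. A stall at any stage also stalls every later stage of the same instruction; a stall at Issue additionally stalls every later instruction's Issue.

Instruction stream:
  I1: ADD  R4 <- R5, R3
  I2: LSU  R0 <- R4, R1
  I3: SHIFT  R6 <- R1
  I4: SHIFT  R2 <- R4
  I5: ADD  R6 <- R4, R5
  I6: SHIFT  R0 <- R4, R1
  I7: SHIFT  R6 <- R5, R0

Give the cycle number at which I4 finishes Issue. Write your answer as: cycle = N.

cycle = 7

I1  is:1  ro:2  ex:4  wr:5
I2  is:2  ro:6  ex:7  wr:8  — RAW R4: wait I1 write@5
I3  is:3  ro:4  ex:5  wr:6
I4  is:7  ro:8  ex:9  wr:10  — struct: SHIFT busy until I3 writes@6
I5  is:8  ro:9  ex:11  wr:12
I6  is:11  ro:12  ex:13  wr:14  — struct: SHIFT busy until I4 writes@10
I7  is:15  ro:16  ex:17  wr:18  — struct: SHIFT busy until I6 writes@14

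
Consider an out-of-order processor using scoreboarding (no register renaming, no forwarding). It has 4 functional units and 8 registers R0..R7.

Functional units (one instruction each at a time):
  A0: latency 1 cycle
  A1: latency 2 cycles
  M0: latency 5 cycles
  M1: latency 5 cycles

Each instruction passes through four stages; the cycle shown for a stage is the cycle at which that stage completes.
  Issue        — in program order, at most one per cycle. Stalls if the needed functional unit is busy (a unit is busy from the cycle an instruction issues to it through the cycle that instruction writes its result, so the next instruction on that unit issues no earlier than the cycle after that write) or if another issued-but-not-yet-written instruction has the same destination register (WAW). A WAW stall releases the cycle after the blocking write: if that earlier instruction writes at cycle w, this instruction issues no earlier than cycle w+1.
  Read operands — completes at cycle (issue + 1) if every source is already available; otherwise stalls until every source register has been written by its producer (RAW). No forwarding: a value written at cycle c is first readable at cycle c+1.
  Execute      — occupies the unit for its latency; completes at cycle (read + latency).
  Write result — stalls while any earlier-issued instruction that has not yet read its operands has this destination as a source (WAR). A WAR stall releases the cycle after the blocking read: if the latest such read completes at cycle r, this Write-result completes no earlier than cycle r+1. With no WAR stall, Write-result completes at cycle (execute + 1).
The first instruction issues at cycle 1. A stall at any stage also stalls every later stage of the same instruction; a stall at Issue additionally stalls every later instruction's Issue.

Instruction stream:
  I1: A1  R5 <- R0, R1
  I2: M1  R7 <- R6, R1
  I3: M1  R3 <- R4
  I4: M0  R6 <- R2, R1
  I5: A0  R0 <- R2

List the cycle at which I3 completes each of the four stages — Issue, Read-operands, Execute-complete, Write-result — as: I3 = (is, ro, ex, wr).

I1  is:1  ro:2  ex:4  wr:5
I2  is:2  ro:3  ex:8  wr:9
I3  is:10  ro:11  ex:16  wr:17  — struct: M1 busy until I2 writes@9
I4  is:11  ro:12  ex:17  wr:18
I5  is:12  ro:13  ex:14  wr:15

I3 = (10, 11, 16, 17)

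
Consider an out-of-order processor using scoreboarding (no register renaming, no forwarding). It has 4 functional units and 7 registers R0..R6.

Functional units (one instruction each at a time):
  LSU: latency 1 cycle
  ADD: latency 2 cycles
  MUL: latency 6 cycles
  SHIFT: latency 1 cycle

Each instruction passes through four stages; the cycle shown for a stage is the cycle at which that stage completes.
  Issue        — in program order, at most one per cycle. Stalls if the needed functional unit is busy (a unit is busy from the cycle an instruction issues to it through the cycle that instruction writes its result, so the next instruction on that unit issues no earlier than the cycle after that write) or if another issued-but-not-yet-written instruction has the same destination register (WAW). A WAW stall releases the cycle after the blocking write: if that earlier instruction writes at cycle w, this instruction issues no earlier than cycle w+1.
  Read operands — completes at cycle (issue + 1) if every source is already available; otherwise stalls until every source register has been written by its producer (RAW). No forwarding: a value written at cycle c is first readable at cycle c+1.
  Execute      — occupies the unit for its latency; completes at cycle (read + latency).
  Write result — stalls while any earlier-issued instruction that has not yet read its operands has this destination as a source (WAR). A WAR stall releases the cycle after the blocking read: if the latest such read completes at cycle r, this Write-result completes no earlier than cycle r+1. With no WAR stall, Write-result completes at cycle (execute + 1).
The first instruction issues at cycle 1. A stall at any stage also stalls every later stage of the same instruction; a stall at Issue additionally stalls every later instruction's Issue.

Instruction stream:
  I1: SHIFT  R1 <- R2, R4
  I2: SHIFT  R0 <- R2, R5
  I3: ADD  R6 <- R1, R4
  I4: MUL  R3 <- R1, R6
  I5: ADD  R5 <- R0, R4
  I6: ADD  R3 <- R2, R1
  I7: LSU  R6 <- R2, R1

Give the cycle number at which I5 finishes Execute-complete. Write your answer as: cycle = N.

I1 -> (1, 2, 3, 4)
I2 -> (5, 6, 7, 8)  // struct: SHIFT busy until I1 writes@4
I3 -> (6, 7, 9, 10)
I4 -> (7, 11, 17, 18)  // RAW R6: wait I3 write@10
I5 -> (11, 12, 14, 15)  // struct: ADD busy until I3 writes@10
I6 -> (19, 20, 22, 23)  // WAW R3: wait I4 write@18
I7 -> (20, 21, 22, 23)

cycle = 14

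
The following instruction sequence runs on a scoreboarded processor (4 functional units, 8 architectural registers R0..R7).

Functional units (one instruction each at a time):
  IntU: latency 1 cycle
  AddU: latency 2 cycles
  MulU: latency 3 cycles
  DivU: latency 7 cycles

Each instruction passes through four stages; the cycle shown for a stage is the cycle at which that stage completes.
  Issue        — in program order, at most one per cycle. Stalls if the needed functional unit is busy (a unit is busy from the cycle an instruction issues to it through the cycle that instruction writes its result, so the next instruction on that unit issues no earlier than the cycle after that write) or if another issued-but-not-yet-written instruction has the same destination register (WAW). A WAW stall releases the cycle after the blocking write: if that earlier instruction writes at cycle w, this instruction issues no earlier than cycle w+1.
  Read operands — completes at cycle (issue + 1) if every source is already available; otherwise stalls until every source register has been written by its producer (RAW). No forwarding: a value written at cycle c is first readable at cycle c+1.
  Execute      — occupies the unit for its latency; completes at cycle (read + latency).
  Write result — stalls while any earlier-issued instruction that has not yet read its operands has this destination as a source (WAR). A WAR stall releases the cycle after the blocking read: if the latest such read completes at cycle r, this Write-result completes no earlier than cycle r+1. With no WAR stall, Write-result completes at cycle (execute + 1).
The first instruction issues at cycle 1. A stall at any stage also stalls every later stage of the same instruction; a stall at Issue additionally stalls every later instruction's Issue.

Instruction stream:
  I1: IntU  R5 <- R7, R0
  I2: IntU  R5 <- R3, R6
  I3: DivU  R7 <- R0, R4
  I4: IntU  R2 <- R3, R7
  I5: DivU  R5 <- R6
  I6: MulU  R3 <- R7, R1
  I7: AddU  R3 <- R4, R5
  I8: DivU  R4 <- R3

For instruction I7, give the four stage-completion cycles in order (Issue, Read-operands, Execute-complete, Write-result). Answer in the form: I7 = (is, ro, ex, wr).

I1  is:1  ro:2  ex:3  wr:4
I2  is:5  ro:6  ex:7  wr:8  — struct: IntU busy until I1 writes@4
I3  is:6  ro:7  ex:14  wr:15
I4  is:9  ro:16  ex:17  wr:18  — struct: IntU busy until I2 writes@8, RAW R7: wait I3 write@15
I5  is:16  ro:17  ex:24  wr:25  — struct: DivU busy until I3 writes@15
I6  is:17  ro:18  ex:21  wr:22
I7  is:23  ro:26  ex:28  wr:29  — WAW R3: wait I6 write@22, RAW R5: wait I5 write@25
I8  is:26  ro:30  ex:37  wr:38  — struct: DivU busy until I5 writes@25, RAW R3: wait I7 write@29

I7 = (23, 26, 28, 29)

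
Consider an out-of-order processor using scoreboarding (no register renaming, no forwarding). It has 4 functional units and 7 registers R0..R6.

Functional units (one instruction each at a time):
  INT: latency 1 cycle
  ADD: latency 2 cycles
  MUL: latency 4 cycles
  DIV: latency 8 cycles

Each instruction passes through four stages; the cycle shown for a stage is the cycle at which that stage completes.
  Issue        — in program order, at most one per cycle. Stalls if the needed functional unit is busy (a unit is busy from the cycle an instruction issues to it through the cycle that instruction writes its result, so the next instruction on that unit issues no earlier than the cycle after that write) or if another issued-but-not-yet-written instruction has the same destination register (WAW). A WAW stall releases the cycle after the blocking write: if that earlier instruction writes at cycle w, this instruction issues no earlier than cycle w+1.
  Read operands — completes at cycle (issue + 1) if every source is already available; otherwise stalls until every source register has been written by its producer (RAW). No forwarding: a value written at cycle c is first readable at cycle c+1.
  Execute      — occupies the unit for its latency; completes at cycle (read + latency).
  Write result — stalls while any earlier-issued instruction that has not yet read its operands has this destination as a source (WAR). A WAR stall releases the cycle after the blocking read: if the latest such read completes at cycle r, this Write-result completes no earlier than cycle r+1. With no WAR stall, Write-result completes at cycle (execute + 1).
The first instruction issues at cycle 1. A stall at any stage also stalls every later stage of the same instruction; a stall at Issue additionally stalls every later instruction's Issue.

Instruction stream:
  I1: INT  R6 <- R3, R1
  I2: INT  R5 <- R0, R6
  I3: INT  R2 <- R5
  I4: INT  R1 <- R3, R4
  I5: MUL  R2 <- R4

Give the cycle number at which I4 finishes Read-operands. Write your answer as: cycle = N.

cycle = 14

cycle 1: I1→INT
cycle 2: I1 RO
cycle 3: I1 EX
cycle 4: I1 WR R6
cycle 5: I2→INT
cycle 6: I2 RO
cycle 7: I2 EX
cycle 8: I2 WR R5
cycle 9: I3→INT
cycle 10: I3 RO
cycle 11: I3 EX
cycle 12: I3 WR R2
cycle 13: I4→INT
cycle 14: I4 RO, I5→MUL
cycle 15: I4 EX, I5 RO
cycle 16: I4 WR R1
cycle 19: I5 EX
cycle 20: I5 WR R2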